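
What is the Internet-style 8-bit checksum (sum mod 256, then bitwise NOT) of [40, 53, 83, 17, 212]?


Sum = 405 mod 256 = 149
Complement = 106

106


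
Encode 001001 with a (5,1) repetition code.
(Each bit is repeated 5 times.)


Each bit -> 5 copies

000000000011111000000000011111


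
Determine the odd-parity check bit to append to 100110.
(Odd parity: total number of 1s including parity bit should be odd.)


Number of 1s in data: 3
Parity bit: 0

0


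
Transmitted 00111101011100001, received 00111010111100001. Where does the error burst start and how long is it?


XOR: 00000111100000000

Burst at position 5, length 4


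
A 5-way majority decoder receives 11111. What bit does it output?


Ones: 5 out of 5
Threshold: 3

1 (5/5 voted 1)


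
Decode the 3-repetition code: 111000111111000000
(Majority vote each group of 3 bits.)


Groups: 111, 000, 111, 111, 000, 000
Majority votes: 101100

101100


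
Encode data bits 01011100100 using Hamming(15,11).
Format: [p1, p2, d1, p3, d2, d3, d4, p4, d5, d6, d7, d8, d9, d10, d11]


Parity bits: p1=0, p2=0, p3=1, p4=1

000110111100100


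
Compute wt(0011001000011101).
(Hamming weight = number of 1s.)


Counting 1s in 0011001000011101

7


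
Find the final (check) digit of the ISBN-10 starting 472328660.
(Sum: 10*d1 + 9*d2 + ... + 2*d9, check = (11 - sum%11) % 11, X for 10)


Weighted sum: 234
234 mod 11 = 3

Check digit: 8


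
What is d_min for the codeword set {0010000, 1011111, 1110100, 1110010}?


Comparing all pairs, minimum distance: 2
Can detect 1 errors, correct 0 errors

2


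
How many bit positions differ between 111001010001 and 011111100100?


XOR: 100110110101
Count of 1s: 7

7


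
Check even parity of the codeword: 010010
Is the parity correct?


Number of 1s: 2

Yes, parity is correct (2 ones)


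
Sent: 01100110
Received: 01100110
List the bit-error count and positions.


XOR: 00000000

0 errors (received matches sent)


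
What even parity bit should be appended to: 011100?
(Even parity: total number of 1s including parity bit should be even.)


Number of 1s in data: 3
Parity bit: 1

1


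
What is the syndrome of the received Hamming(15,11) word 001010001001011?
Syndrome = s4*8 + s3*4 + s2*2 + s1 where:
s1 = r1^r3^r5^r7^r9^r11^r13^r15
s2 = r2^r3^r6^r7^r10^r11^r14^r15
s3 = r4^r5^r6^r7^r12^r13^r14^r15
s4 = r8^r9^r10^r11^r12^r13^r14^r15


s1=0, s2=1, s3=0, s4=0

Syndrome = 2 (error at position 2)


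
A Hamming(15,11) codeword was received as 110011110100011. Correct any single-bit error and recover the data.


Syndrome = 4: error at position 4

Data: 01110100011 (corrected bit 4)


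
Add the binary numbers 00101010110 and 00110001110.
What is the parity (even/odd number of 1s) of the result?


00101010110 = 342
00110001110 = 398
Sum = 740 = 1011100100
1s count = 5

odd parity (5 ones in 1011100100)


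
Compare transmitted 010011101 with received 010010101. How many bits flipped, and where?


XOR: 000001000

1 error(s) at position(s): 5


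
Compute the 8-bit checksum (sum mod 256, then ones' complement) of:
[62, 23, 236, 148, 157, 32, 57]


Sum = 715 mod 256 = 203
Complement = 52

52


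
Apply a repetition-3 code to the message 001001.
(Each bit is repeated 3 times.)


Each bit -> 3 copies

000000111000000111


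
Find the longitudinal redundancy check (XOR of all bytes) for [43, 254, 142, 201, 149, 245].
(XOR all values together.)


XOR chain: 43 ^ 254 ^ 142 ^ 201 ^ 149 ^ 245 = 242

242


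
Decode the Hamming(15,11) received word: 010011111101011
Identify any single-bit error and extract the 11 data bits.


Syndrome = 0: no error detected

Data: 01111101011 (no errors)


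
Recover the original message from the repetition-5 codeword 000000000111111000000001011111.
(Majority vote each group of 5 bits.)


Groups: 00000, 00001, 11111, 00000, 00010, 11111
Majority votes: 001001

001001


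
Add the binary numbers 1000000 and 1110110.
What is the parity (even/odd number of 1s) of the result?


1000000 = 64
1110110 = 118
Sum = 182 = 10110110
1s count = 5

odd parity (5 ones in 10110110)


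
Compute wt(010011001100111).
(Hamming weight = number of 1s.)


Counting 1s in 010011001100111

8


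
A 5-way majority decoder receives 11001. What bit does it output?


Ones: 3 out of 5
Threshold: 3

1 (3/5 voted 1)


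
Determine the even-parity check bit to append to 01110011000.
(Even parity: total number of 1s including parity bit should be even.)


Number of 1s in data: 5
Parity bit: 1

1


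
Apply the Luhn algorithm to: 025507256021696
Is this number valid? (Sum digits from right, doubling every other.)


Luhn sum = 49
49 mod 10 = 9

Invalid (Luhn sum mod 10 = 9)


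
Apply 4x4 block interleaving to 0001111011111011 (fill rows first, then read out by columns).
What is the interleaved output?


Matrix:
  0001
  1110
  1111
  1011
Read columns: 0111011001111011

0111011001111011


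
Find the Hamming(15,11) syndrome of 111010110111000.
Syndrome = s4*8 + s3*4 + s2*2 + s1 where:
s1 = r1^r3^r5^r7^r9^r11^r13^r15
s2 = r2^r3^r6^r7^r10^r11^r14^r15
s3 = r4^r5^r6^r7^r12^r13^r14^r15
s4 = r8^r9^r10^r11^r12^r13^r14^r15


s1=1, s2=1, s3=1, s4=0

Syndrome = 7 (error at position 7)


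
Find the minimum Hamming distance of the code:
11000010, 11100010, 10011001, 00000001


Comparing all pairs, minimum distance: 1
Can detect 0 errors, correct 0 errors

1


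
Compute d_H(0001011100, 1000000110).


XOR: 1001011010
Count of 1s: 5

5


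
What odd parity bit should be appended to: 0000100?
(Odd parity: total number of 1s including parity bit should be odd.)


Number of 1s in data: 1
Parity bit: 0

0


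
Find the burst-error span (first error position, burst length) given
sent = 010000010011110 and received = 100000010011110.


XOR: 110000000000000

Burst at position 0, length 2


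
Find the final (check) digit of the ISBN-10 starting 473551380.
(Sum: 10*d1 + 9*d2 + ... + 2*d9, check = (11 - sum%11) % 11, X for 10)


Weighted sum: 233
233 mod 11 = 2

Check digit: 9


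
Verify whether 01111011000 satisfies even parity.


Number of 1s: 6

Yes, parity is correct (6 ones)


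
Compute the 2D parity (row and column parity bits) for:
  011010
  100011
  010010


Row parities: 110
Column parities: 101011

Row P: 110, Col P: 101011, Corner: 0


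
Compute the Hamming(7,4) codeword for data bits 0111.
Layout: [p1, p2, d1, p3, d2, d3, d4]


Parity bits: p1=0, p2=0, p3=1

0001111


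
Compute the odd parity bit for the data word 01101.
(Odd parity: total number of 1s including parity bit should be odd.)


Number of 1s in data: 3
Parity bit: 0

0


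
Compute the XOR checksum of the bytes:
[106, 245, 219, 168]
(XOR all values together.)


XOR chain: 106 ^ 245 ^ 219 ^ 168 = 236

236


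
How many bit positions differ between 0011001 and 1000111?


XOR: 1011110
Count of 1s: 5

5


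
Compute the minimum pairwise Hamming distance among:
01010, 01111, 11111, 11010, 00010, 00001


Comparing all pairs, minimum distance: 1
Can detect 0 errors, correct 0 errors

1


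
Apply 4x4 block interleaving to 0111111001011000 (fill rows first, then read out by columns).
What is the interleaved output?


Matrix:
  0111
  1110
  0101
  1000
Read columns: 0101111011001010

0101111011001010


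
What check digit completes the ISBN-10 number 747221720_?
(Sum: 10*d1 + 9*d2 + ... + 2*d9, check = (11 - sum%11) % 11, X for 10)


Weighted sum: 227
227 mod 11 = 7

Check digit: 4


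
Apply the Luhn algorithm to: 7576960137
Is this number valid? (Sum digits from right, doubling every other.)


Luhn sum = 50
50 mod 10 = 0

Valid (Luhn sum mod 10 = 0)


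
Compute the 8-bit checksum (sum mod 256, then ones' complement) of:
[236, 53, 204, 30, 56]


Sum = 579 mod 256 = 67
Complement = 188

188


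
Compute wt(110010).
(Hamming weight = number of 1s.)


Counting 1s in 110010

3


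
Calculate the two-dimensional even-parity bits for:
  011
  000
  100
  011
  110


Row parities: 00100
Column parities: 010

Row P: 00100, Col P: 010, Corner: 1


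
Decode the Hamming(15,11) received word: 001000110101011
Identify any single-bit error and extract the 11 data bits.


Syndrome = 11: error at position 11

Data: 10010111011 (corrected bit 11)


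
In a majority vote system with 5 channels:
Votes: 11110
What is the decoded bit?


Ones: 4 out of 5
Threshold: 3

1 (4/5 voted 1)


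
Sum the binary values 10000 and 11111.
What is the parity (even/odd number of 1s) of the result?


10000 = 16
11111 = 31
Sum = 47 = 101111
1s count = 5

odd parity (5 ones in 101111)


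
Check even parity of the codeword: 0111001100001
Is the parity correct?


Number of 1s: 6

Yes, parity is correct (6 ones)


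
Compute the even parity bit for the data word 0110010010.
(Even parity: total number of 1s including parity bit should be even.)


Number of 1s in data: 4
Parity bit: 0

0


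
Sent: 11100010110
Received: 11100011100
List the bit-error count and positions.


XOR: 00000001010

2 error(s) at position(s): 7, 9


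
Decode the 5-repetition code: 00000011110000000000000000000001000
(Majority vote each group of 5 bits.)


Groups: 00000, 01111, 00000, 00000, 00000, 00000, 01000
Majority votes: 0100000

0100000


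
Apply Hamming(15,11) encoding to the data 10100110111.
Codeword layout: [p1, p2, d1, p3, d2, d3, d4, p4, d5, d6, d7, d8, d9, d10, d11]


Parity bits: p1=0, p2=0, p3=0, p4=1

001001010110111


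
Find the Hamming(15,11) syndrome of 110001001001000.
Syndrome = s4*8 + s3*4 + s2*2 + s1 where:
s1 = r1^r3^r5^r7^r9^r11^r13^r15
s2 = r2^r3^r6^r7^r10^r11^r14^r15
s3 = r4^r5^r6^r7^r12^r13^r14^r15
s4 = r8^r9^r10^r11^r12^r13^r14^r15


s1=0, s2=0, s3=0, s4=0

Syndrome = 0 (no error)


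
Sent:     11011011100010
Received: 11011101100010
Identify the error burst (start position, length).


XOR: 00000110000000

Burst at position 5, length 2


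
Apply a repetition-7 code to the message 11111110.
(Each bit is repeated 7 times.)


Each bit -> 7 copies

11111111111111111111111111111111111111111111111110000000


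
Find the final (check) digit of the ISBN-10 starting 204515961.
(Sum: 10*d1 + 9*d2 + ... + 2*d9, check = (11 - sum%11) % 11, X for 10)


Weighted sum: 174
174 mod 11 = 9

Check digit: 2


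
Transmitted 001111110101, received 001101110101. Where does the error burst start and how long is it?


XOR: 000010000000

Burst at position 4, length 1


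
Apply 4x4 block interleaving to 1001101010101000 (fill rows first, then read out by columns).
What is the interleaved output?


Matrix:
  1001
  1010
  1010
  1000
Read columns: 1111000001101000

1111000001101000


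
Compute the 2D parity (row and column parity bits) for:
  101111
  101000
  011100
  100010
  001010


Row parities: 10100
Column parities: 110011

Row P: 10100, Col P: 110011, Corner: 0


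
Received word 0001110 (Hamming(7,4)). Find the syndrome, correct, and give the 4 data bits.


Syndrome = 7: error at position 7

Data: 0111 (corrected bit 7)


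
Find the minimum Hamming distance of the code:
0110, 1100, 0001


Comparing all pairs, minimum distance: 2
Can detect 1 errors, correct 0 errors

2


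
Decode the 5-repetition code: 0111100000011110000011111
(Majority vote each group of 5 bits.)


Groups: 01111, 00000, 01111, 00000, 11111
Majority votes: 10101

10101


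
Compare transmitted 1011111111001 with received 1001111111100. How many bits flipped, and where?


XOR: 0010000000101

3 error(s) at position(s): 2, 10, 12


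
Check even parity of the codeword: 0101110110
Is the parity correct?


Number of 1s: 6

Yes, parity is correct (6 ones)


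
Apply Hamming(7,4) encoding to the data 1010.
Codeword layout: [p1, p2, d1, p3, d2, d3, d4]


Parity bits: p1=1, p2=0, p3=1

1011010


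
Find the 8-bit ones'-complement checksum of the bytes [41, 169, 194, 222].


Sum = 626 mod 256 = 114
Complement = 141

141


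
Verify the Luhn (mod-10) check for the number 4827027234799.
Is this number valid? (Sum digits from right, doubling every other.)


Luhn sum = 69
69 mod 10 = 9

Invalid (Luhn sum mod 10 = 9)


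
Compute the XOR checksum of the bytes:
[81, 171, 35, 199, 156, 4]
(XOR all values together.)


XOR chain: 81 ^ 171 ^ 35 ^ 199 ^ 156 ^ 4 = 134

134


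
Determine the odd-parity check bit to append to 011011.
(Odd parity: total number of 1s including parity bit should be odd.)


Number of 1s in data: 4
Parity bit: 1

1


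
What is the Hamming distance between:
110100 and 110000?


XOR: 000100
Count of 1s: 1

1


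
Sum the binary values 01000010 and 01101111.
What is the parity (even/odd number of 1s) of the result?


01000010 = 66
01101111 = 111
Sum = 177 = 10110001
1s count = 4

even parity (4 ones in 10110001)


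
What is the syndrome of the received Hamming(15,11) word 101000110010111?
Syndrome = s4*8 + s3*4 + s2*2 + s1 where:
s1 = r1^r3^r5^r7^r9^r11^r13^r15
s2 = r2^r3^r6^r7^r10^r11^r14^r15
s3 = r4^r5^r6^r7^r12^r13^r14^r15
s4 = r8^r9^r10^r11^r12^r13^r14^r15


s1=0, s2=1, s3=0, s4=1

Syndrome = 10 (error at position 10)


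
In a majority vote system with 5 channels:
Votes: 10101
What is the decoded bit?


Ones: 3 out of 5
Threshold: 3

1 (3/5 voted 1)


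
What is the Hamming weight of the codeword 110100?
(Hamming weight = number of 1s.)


Counting 1s in 110100

3


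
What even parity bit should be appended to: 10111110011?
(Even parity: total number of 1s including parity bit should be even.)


Number of 1s in data: 8
Parity bit: 0

0


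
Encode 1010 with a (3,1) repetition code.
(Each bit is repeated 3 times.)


Each bit -> 3 copies

111000111000


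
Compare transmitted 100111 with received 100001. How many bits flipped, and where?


XOR: 000110

2 error(s) at position(s): 3, 4


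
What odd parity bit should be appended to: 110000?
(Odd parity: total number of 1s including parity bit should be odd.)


Number of 1s in data: 2
Parity bit: 1

1


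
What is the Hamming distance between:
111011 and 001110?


XOR: 110101
Count of 1s: 4

4


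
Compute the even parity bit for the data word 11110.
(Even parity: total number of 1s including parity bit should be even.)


Number of 1s in data: 4
Parity bit: 0

0


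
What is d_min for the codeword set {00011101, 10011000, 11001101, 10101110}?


Comparing all pairs, minimum distance: 3
Can detect 2 errors, correct 1 errors

3


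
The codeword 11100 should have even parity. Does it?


Number of 1s: 3

No, parity error (3 ones)


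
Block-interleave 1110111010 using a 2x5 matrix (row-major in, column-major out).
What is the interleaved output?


Matrix:
  11101
  11010
Read columns: 1111100110

1111100110


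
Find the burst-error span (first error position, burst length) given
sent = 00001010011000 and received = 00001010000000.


XOR: 00000000011000

Burst at position 9, length 2


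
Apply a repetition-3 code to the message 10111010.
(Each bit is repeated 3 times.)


Each bit -> 3 copies

111000111111111000111000


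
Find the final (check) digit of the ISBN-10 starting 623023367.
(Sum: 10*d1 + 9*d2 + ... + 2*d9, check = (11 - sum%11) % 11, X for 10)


Weighted sum: 173
173 mod 11 = 8

Check digit: 3


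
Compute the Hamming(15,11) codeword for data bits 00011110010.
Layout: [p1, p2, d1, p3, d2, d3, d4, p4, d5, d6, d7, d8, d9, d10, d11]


Parity bits: p1=1, p2=0, p3=0, p4=0

100000101110010


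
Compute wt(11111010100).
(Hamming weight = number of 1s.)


Counting 1s in 11111010100

7


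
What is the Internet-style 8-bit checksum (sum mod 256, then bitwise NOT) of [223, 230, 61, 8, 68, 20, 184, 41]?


Sum = 835 mod 256 = 67
Complement = 188

188


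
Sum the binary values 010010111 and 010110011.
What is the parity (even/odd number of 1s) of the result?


010010111 = 151
010110011 = 179
Sum = 330 = 101001010
1s count = 4

even parity (4 ones in 101001010)


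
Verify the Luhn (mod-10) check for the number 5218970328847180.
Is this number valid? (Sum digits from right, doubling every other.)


Luhn sum = 68
68 mod 10 = 8

Invalid (Luhn sum mod 10 = 8)


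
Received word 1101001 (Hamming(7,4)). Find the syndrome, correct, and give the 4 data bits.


Syndrome = 0: no error detected

Data: 0001 (no errors)


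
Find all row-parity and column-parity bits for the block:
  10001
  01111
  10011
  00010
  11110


Row parities: 00110
Column parities: 10001

Row P: 00110, Col P: 10001, Corner: 0


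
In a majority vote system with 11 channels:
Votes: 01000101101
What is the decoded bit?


Ones: 5 out of 11
Threshold: 6

0 (5/11 voted 1)


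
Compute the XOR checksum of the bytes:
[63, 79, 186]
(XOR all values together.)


XOR chain: 63 ^ 79 ^ 186 = 202

202


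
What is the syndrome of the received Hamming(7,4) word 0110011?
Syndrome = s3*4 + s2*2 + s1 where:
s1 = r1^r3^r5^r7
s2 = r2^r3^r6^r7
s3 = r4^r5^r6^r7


s1=0, s2=0, s3=0

Syndrome = 0 (no error)


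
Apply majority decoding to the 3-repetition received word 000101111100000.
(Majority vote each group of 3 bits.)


Groups: 000, 101, 111, 100, 000
Majority votes: 01100

01100


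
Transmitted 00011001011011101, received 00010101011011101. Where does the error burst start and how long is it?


XOR: 00001100000000000

Burst at position 4, length 2


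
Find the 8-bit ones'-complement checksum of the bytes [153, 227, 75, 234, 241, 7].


Sum = 937 mod 256 = 169
Complement = 86

86


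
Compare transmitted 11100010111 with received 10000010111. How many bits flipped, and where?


XOR: 01100000000

2 error(s) at position(s): 1, 2


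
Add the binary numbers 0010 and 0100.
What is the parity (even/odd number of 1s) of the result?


0010 = 2
0100 = 4
Sum = 6 = 110
1s count = 2

even parity (2 ones in 110)


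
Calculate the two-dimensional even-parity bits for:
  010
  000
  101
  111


Row parities: 1001
Column parities: 000

Row P: 1001, Col P: 000, Corner: 0


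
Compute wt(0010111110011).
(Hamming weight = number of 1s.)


Counting 1s in 0010111110011

8


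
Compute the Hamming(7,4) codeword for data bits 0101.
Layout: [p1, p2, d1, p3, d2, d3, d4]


Parity bits: p1=0, p2=1, p3=0

0100101


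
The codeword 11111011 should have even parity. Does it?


Number of 1s: 7

No, parity error (7 ones)


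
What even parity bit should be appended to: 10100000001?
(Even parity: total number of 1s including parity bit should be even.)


Number of 1s in data: 3
Parity bit: 1

1


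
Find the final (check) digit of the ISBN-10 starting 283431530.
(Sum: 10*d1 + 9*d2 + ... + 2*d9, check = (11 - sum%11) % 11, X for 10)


Weighted sum: 196
196 mod 11 = 9

Check digit: 2


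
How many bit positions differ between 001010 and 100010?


XOR: 101000
Count of 1s: 2

2


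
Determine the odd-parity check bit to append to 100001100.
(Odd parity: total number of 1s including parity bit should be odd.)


Number of 1s in data: 3
Parity bit: 0

0


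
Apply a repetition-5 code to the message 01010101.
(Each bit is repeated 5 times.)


Each bit -> 5 copies

0000011111000001111100000111110000011111


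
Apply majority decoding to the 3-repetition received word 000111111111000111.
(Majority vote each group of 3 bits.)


Groups: 000, 111, 111, 111, 000, 111
Majority votes: 011101

011101


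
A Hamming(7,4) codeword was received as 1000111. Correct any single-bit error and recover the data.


Syndrome = 5: error at position 5

Data: 0011 (corrected bit 5)


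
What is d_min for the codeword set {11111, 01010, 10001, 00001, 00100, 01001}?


Comparing all pairs, minimum distance: 1
Can detect 0 errors, correct 0 errors

1


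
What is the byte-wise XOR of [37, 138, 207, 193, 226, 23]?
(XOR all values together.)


XOR chain: 37 ^ 138 ^ 207 ^ 193 ^ 226 ^ 23 = 84

84


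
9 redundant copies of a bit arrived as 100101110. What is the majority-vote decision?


Ones: 5 out of 9
Threshold: 5

1 (5/9 voted 1)


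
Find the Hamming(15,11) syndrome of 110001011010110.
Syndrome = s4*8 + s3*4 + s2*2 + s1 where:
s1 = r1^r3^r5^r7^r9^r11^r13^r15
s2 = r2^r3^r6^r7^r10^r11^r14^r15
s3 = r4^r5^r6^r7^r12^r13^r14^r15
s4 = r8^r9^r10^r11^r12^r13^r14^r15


s1=0, s2=0, s3=1, s4=1

Syndrome = 12 (error at position 12)


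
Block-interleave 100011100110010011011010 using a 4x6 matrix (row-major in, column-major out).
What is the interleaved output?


Matrix:
  100011
  100110
  010011
  011010
Read columns: 110000110001010011111010

110000110001010011111010


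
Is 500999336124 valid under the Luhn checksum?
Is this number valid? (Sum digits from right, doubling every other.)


Luhn sum = 49
49 mod 10 = 9

Invalid (Luhn sum mod 10 = 9)


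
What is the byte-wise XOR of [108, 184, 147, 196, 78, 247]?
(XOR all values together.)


XOR chain: 108 ^ 184 ^ 147 ^ 196 ^ 78 ^ 247 = 58

58


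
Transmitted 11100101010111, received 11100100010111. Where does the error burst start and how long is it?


XOR: 00000001000000

Burst at position 7, length 1


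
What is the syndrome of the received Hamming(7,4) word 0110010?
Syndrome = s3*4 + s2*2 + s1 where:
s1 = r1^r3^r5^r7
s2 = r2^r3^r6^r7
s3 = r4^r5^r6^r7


s1=1, s2=1, s3=1

Syndrome = 7 (error at position 7)


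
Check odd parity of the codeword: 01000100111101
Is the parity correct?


Number of 1s: 7

Yes, parity is correct (7 ones)


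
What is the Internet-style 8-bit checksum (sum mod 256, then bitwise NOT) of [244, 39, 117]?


Sum = 400 mod 256 = 144
Complement = 111

111


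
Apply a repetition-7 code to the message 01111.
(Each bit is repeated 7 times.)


Each bit -> 7 copies

00000001111111111111111111111111111


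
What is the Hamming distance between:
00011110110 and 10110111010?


XOR: 10101001100
Count of 1s: 5

5


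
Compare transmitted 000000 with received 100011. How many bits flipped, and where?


XOR: 100011

3 error(s) at position(s): 0, 4, 5


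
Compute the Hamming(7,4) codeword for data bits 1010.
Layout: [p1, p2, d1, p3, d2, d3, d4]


Parity bits: p1=1, p2=0, p3=1

1011010


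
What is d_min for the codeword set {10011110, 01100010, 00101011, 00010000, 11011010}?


Comparing all pairs, minimum distance: 2
Can detect 1 errors, correct 0 errors

2


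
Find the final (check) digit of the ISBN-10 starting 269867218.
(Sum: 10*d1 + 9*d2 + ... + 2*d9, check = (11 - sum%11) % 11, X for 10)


Weighted sum: 300
300 mod 11 = 3

Check digit: 8


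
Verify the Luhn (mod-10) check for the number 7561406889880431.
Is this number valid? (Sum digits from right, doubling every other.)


Luhn sum = 75
75 mod 10 = 5

Invalid (Luhn sum mod 10 = 5)


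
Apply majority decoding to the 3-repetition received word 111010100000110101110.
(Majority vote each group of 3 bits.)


Groups: 111, 010, 100, 000, 110, 101, 110
Majority votes: 1000111

1000111


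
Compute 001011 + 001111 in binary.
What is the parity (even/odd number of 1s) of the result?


001011 = 11
001111 = 15
Sum = 26 = 11010
1s count = 3

odd parity (3 ones in 11010)


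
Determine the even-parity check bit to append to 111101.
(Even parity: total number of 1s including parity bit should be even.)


Number of 1s in data: 5
Parity bit: 1

1


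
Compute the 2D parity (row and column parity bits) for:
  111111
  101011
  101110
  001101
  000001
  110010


Row parities: 000111
Column parities: 000100

Row P: 000111, Col P: 000100, Corner: 1


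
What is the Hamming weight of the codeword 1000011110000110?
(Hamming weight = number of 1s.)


Counting 1s in 1000011110000110

7


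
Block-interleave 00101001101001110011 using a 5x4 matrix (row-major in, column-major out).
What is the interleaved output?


Matrix:
  0010
  1001
  1010
  0111
  0011
Read columns: 01100000101011101011

01100000101011101011


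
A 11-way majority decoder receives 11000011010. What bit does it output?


Ones: 5 out of 11
Threshold: 6

0 (5/11 voted 1)


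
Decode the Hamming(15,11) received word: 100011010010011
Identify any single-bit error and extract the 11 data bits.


Syndrome = 0: no error detected

Data: 01100010011 (no errors)


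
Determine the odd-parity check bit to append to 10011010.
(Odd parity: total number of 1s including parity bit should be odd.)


Number of 1s in data: 4
Parity bit: 1

1


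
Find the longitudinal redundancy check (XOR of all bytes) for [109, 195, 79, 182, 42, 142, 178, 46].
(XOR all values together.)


XOR chain: 109 ^ 195 ^ 79 ^ 182 ^ 42 ^ 142 ^ 178 ^ 46 = 111

111


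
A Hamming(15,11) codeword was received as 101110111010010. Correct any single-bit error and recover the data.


Syndrome = 0: no error detected

Data: 11011010010 (no errors)


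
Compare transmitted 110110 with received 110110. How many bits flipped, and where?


XOR: 000000

0 errors (received matches sent)


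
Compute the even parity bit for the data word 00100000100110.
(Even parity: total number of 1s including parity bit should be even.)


Number of 1s in data: 4
Parity bit: 0

0


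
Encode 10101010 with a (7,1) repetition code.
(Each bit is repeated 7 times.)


Each bit -> 7 copies

11111110000000111111100000001111111000000011111110000000


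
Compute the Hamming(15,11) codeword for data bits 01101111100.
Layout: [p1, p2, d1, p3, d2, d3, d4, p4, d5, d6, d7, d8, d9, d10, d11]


Parity bits: p1=0, p2=1, p3=0, p4=1

010011011111100


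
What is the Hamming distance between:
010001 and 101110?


XOR: 111111
Count of 1s: 6

6


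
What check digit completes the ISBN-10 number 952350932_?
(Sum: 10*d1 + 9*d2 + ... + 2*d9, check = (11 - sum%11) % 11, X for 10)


Weighted sum: 251
251 mod 11 = 9

Check digit: 2


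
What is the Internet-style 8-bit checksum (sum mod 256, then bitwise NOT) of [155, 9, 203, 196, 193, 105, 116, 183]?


Sum = 1160 mod 256 = 136
Complement = 119

119


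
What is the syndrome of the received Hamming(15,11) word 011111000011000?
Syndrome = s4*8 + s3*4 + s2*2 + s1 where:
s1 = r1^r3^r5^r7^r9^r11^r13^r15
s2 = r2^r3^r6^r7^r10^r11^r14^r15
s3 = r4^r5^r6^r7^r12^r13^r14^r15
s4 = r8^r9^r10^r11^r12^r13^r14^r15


s1=1, s2=0, s3=0, s4=0

Syndrome = 1 (error at position 1)


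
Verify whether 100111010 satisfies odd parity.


Number of 1s: 5

Yes, parity is correct (5 ones)


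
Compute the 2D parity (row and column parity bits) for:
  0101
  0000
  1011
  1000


Row parities: 0011
Column parities: 0110

Row P: 0011, Col P: 0110, Corner: 0


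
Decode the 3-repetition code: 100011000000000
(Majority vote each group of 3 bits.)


Groups: 100, 011, 000, 000, 000
Majority votes: 01000

01000


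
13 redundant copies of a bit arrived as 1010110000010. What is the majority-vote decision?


Ones: 5 out of 13
Threshold: 7

0 (5/13 voted 1)


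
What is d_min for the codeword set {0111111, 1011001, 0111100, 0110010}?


Comparing all pairs, minimum distance: 2
Can detect 1 errors, correct 0 errors

2


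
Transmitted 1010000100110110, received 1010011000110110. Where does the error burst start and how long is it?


XOR: 0000011100000000

Burst at position 5, length 3


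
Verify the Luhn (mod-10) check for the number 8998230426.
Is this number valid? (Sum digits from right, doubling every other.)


Luhn sum = 54
54 mod 10 = 4

Invalid (Luhn sum mod 10 = 4)


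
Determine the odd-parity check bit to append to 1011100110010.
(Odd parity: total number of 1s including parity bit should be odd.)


Number of 1s in data: 7
Parity bit: 0

0


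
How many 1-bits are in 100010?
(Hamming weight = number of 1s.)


Counting 1s in 100010

2


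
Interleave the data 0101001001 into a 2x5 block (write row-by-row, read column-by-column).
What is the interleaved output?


Matrix:
  01010
  01001
Read columns: 0011001001

0011001001


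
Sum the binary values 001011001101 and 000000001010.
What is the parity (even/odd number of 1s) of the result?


001011001101 = 717
000000001010 = 10
Sum = 727 = 1011010111
1s count = 7

odd parity (7 ones in 1011010111)


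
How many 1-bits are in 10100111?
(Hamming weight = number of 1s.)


Counting 1s in 10100111

5


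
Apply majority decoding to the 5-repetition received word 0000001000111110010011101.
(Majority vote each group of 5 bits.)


Groups: 00000, 01000, 11111, 00100, 11101
Majority votes: 00101

00101


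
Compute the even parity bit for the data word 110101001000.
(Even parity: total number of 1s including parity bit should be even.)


Number of 1s in data: 5
Parity bit: 1

1


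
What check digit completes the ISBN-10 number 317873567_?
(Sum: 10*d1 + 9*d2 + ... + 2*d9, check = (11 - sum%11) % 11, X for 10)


Weighted sum: 260
260 mod 11 = 7

Check digit: 4


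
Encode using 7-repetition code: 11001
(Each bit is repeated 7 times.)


Each bit -> 7 copies

11111111111111000000000000001111111


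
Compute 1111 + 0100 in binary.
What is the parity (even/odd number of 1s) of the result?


1111 = 15
0100 = 4
Sum = 19 = 10011
1s count = 3

odd parity (3 ones in 10011)


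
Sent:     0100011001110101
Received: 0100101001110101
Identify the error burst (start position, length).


XOR: 0000110000000000

Burst at position 4, length 2


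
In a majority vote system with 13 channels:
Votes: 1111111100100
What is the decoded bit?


Ones: 9 out of 13
Threshold: 7

1 (9/13 voted 1)


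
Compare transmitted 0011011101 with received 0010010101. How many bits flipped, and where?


XOR: 0001001000

2 error(s) at position(s): 3, 6


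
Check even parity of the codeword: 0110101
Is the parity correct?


Number of 1s: 4

Yes, parity is correct (4 ones)


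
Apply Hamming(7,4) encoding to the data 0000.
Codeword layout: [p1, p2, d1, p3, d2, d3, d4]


Parity bits: p1=0, p2=0, p3=0

0000000


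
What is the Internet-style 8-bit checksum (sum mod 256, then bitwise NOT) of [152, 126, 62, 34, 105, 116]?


Sum = 595 mod 256 = 83
Complement = 172

172


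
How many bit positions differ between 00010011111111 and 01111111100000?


XOR: 01101100011111
Count of 1s: 9

9


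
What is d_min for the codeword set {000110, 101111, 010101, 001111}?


Comparing all pairs, minimum distance: 1
Can detect 0 errors, correct 0 errors

1


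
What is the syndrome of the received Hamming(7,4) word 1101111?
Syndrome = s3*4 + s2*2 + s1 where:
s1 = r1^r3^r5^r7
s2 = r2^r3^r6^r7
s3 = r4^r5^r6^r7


s1=1, s2=1, s3=0

Syndrome = 3 (error at position 3)


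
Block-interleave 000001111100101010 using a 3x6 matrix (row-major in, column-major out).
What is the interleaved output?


Matrix:
  000001
  111100
  101010
Read columns: 011010011010001100

011010011010001100


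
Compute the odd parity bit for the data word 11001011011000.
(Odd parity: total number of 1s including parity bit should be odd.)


Number of 1s in data: 7
Parity bit: 0

0


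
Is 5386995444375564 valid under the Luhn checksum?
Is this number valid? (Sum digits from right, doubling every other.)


Luhn sum = 78
78 mod 10 = 8

Invalid (Luhn sum mod 10 = 8)


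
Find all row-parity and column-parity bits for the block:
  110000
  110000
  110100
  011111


Row parities: 0011
Column parities: 101011

Row P: 0011, Col P: 101011, Corner: 0


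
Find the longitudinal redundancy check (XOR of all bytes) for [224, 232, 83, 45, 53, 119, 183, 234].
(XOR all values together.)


XOR chain: 224 ^ 232 ^ 83 ^ 45 ^ 53 ^ 119 ^ 183 ^ 234 = 105

105


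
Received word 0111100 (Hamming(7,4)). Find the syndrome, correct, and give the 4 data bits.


Syndrome = 0: no error detected

Data: 1100 (no errors)


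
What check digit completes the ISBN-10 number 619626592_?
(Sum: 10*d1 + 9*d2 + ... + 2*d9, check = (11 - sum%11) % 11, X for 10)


Weighted sum: 276
276 mod 11 = 1

Check digit: X


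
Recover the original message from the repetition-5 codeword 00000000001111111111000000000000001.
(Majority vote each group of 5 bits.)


Groups: 00000, 00000, 11111, 11111, 00000, 00000, 00001
Majority votes: 0011000

0011000


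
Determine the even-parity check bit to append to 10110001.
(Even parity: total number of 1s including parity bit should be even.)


Number of 1s in data: 4
Parity bit: 0

0


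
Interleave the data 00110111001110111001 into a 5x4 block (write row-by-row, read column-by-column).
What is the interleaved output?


Matrix:
  0011
  0111
  0011
  1011
  1001
Read columns: 00011010001111011111

00011010001111011111


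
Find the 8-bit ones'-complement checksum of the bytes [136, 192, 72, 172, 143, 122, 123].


Sum = 960 mod 256 = 192
Complement = 63

63


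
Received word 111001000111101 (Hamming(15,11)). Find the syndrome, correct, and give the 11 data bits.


Syndrome = 9: error at position 9

Data: 10101111101 (corrected bit 9)


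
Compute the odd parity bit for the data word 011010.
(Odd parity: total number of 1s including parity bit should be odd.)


Number of 1s in data: 3
Parity bit: 0

0


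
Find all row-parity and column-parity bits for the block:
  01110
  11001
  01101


Row parities: 111
Column parities: 11010

Row P: 111, Col P: 11010, Corner: 1


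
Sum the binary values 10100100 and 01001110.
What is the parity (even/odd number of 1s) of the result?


10100100 = 164
01001110 = 78
Sum = 242 = 11110010
1s count = 5

odd parity (5 ones in 11110010)


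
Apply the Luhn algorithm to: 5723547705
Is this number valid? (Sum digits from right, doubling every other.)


Luhn sum = 37
37 mod 10 = 7

Invalid (Luhn sum mod 10 = 7)


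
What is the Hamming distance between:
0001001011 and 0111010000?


XOR: 0110011011
Count of 1s: 6

6


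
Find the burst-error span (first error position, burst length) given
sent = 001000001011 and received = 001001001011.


XOR: 000001000000

Burst at position 5, length 1


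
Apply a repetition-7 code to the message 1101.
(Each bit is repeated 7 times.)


Each bit -> 7 copies

1111111111111100000001111111


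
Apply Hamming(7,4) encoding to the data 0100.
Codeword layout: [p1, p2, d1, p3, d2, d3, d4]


Parity bits: p1=1, p2=0, p3=1

1001100


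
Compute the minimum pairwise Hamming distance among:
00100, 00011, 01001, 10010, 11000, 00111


Comparing all pairs, minimum distance: 1
Can detect 0 errors, correct 0 errors

1


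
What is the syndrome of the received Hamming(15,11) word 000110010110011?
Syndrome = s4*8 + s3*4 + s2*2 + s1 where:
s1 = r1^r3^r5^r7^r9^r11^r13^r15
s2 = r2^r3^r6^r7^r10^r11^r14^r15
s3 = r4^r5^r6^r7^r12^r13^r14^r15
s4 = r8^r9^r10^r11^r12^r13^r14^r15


s1=1, s2=0, s3=0, s4=1

Syndrome = 9 (error at position 9)


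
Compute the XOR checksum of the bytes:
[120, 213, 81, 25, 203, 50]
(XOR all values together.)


XOR chain: 120 ^ 213 ^ 81 ^ 25 ^ 203 ^ 50 = 28

28


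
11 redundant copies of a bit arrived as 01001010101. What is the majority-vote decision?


Ones: 5 out of 11
Threshold: 6

0 (5/11 voted 1)


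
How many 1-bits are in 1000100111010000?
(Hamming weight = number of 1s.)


Counting 1s in 1000100111010000

6


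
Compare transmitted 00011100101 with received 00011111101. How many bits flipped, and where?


XOR: 00000011000

2 error(s) at position(s): 6, 7


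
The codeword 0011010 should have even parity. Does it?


Number of 1s: 3

No, parity error (3 ones)


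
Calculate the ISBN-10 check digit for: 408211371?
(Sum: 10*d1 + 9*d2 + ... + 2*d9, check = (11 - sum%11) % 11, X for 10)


Weighted sum: 164
164 mod 11 = 10

Check digit: 1


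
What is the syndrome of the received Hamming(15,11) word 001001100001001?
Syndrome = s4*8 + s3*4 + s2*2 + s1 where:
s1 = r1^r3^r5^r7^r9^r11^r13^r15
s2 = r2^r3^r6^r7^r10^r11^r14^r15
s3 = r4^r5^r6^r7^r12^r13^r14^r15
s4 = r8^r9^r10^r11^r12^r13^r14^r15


s1=1, s2=0, s3=0, s4=0

Syndrome = 1 (error at position 1)


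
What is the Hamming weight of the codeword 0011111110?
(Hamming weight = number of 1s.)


Counting 1s in 0011111110

7


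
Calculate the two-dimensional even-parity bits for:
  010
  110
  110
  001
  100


Row parities: 10011
Column parities: 111

Row P: 10011, Col P: 111, Corner: 1


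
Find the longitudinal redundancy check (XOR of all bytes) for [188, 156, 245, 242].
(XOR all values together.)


XOR chain: 188 ^ 156 ^ 245 ^ 242 = 39

39


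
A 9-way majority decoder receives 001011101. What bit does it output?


Ones: 5 out of 9
Threshold: 5

1 (5/9 voted 1)


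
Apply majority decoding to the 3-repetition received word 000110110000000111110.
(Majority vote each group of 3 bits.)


Groups: 000, 110, 110, 000, 000, 111, 110
Majority votes: 0110011

0110011


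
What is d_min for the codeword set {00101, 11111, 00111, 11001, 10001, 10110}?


Comparing all pairs, minimum distance: 1
Can detect 0 errors, correct 0 errors

1


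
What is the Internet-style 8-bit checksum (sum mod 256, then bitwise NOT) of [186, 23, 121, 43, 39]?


Sum = 412 mod 256 = 156
Complement = 99

99


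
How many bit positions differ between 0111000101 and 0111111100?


XOR: 0000111001
Count of 1s: 4

4


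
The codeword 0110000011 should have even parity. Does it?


Number of 1s: 4

Yes, parity is correct (4 ones)


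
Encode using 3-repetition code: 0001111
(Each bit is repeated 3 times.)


Each bit -> 3 copies

000000000111111111111


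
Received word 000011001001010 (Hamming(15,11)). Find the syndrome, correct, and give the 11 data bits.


Syndrome = 8: error at position 8

Data: 01101001010 (corrected bit 8)


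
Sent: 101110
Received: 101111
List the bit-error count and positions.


XOR: 000001

1 error(s) at position(s): 5


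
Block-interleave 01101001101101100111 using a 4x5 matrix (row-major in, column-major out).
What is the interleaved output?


Matrix:
  01101
  00110
  11011
  00111
Read columns: 00101010110101111011

00101010110101111011


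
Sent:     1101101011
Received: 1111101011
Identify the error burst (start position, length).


XOR: 0010000000

Burst at position 2, length 1


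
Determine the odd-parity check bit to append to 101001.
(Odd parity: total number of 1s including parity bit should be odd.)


Number of 1s in data: 3
Parity bit: 0

0


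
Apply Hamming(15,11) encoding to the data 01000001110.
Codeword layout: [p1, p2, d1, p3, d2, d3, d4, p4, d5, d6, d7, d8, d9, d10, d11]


Parity bits: p1=0, p2=1, p3=0, p4=1

010010010001110


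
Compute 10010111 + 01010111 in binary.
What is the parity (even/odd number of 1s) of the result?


10010111 = 151
01010111 = 87
Sum = 238 = 11101110
1s count = 6

even parity (6 ones in 11101110)


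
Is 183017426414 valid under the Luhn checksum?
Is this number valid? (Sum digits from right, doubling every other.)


Luhn sum = 48
48 mod 10 = 8

Invalid (Luhn sum mod 10 = 8)


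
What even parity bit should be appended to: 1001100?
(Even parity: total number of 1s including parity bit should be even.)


Number of 1s in data: 3
Parity bit: 1

1


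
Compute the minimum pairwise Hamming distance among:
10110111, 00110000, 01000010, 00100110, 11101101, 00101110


Comparing all pairs, minimum distance: 1
Can detect 0 errors, correct 0 errors

1
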